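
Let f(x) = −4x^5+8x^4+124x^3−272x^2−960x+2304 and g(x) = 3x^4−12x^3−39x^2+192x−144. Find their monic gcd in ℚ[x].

x^3−3x^2−16x+48

Euclidean algorithm in ℚ[x]:
  −4x^5+8x^4+124x^3−272x^2−960x+2304 = (−(4/3)x−8/3)(3x^4−12x^3−39x^2+192x−144) + (40x^3−120x^2−640x+1920)
  3x^4−12x^3−39x^2+192x−144 = ((3/40)x−3/40)(40x^3−120x^2−640x+1920) + (0)
Last nonzero remainder: 40x^3−120x^2−640x+1920. Dividing through by 40 gives the monic gcd x^3−3x^2−16x+48.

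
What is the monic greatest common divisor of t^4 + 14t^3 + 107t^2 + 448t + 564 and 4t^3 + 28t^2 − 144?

t + 6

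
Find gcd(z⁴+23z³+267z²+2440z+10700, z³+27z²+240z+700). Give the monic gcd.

By polynomial division,
  z⁴+23z³+267z²+2440z+10700 = (z-4)(z³+27z²+240z+700) + (135z²+2700z+13500)
  z³+27z²+240z+700 = ((1/135)z+7/135)(135z²+2700z+13500) + (0)
Last nonzero remainder: 135z²+2700z+13500. Dividing through by 135 gives the monic gcd z²+20z+100.

z²+20z+100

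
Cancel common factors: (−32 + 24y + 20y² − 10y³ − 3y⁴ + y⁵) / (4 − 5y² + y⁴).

(−8 − 2y + y²)/(1 + y)

Repeated division with remainder:
  y⁵ − 3y⁴ − 10y³ + 20y² + 24y − 32 = (y − 3)(y⁴ − 5y² + 4) + (−5y³ + 5y² + 20y − 20)
  y⁴ − 5y² + 4 = (−(1/5)y − 1/5)(−5y³ + 5y² + 20y − 20) + (0)
Last nonzero remainder: −5y³ + 5y² + 20y − 20. Dividing through by −5 gives the monic gcd y³ − y² − 4y + 4.
Cancel y³ − y² − 4y + 4 from numerator and denominator to get the reduced form.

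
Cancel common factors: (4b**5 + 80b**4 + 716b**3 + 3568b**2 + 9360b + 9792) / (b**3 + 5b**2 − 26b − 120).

(4b**3 + 40b**2 + 220b + 408)/(b − 5)

Repeated division with remainder:
  4b**5 + 80b**4 + 716b**3 + 3568b**2 + 9360b + 9792 = (4b**2 + 60b + 520)(b**3 + 5b**2 − 26b − 120) + (3008b**2 + 30080b + 72192)
  b**3 + 5b**2 − 26b − 120 = ((1/3008)b − 5/3008)(3008b**2 + 30080b + 72192) + (0)
Last nonzero remainder: 3008b**2 + 30080b + 72192. Dividing through by 3008 gives the monic gcd b**2 + 10b + 24.
Cancel b**2 + 10b + 24 from numerator and denominator to get the reduced form.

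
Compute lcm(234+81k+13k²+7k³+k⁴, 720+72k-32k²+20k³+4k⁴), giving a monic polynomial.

2340-126k+40k²+99k³-5k⁴+3k⁵+k⁶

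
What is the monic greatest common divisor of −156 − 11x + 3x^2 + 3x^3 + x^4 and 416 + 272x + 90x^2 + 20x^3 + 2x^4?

Apply the Euclidean algorithm:
  x^4 + 3x^3 + 3x^2 − 11x − 156 = (1/2)(2x^4 + 20x^3 + 90x^2 + 272x + 416) + (−7x^3 − 42x^2 − 147x − 364)
  2x^4 + 20x^3 + 90x^2 + 272x + 416 = (−(2/7)x − 8/7)(−7x^3 − 42x^2 − 147x − 364) + (0)
Last nonzero remainder: −7x^3 − 42x^2 − 147x − 364. Dividing through by −7 gives the monic gcd x^3 + 6x^2 + 21x + 52.

52 + 21x + 6x^2 + x^3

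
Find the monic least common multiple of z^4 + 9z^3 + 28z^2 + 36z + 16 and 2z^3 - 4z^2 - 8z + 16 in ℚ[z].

Apply the Euclidean algorithm:
  z^4 + 9z^3 + 28z^2 + 36z + 16 = ((1/2)z + 11/2)(2z^3 - 4z^2 - 8z + 16) + (54z^2 + 72z - 72)
  2z^3 - 4z^2 - 8z + 16 = ((1/27)z - 10/81)(54z^2 + 72z - 72) + ((32/9)z + 64/9)
  54z^2 + 72z - 72 = ((243/16)z - 81/8)((32/9)z + 64/9) + (0)
Last nonzero remainder: (32/9)z + 64/9. Dividing through by 32/9 gives the monic gcd z + 2.
Then lcm(f, g) = f·g / gcd(f, g); expanding and making the result monic gives the answer.

z^6 + 5z^5 - 4z^4 - 40z^3 - 16z^2 + 80z + 64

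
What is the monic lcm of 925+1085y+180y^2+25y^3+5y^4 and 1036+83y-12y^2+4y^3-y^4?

By polynomial division,
  5y^4+25y^3+180y^2+1085y+925 = (-5)(-y^4+4y^3-12y^2+83y+1036) + (45y^3+120y^2+1500y+6105)
  -y^4+4y^3-12y^2+83y+1036 = (-(1/45)y+4/27)(45y^3+120y^2+1500y+6105) + ((32/9)y^2-(32/9)y+1184/9)
  45y^3+120y^2+1500y+6105 = ((405/32)y+1485/32)((32/9)y^2-(32/9)y+1184/9) + (0)
Last nonzero remainder: (32/9)y^2-(32/9)y+1184/9. Dividing through by 32/9 gives the monic gcd y^2-y+37.
Then lcm(f, g) = f·g / gcd(f, g); expanding and making the result monic gives the answer.

-5180-6631y-1474y^2-31y^3-7y^4+2y^5+y^6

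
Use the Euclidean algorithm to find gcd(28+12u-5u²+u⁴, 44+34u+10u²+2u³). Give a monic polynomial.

By polynomial division,
  u⁴-5u²+12u+28 = ((1/2)u-5/2)(2u³+10u²+34u+44) + (3u²+75u+138)
  2u³+10u²+34u+44 = ((2/3)u-40/3)(3u²+75u+138) + (942u+1884)
  3u²+75u+138 = ((1/314)u+23/314)(942u+1884) + (0)
Last nonzero remainder: 942u+1884. Dividing through by 942 gives the monic gcd u+2.

2+u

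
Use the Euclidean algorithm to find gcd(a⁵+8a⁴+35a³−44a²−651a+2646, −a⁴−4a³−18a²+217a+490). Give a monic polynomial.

Repeated division with remainder:
  a⁵+8a⁴+35a³−44a²−651a+2646 = (−a−4)(−a⁴−4a³−18a²+217a+490) + (a³+101a²+707a+4606)
  −a⁴−4a³−18a²+217a+490 = (−a+97)(a³+101a²+707a+4606) + (−9108a²−63756a−446292)
  a³+101a²+707a+4606 = (−(1/9108)a−47/4554)(−9108a²−63756a−446292) + (0)
Last nonzero remainder: −9108a²−63756a−446292. Dividing through by −9108 gives the monic gcd a²+7a+49.

a²+7a+49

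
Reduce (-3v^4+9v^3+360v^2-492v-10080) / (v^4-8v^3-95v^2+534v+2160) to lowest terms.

(-3v^2+3v+126)/(v^2-6v-27)

Repeated division with remainder:
  -3v^4+9v^3+360v^2-492v-10080 = (-3)(v^4-8v^3-95v^2+534v+2160) + (-15v^3+75v^2+1110v-3600)
  v^4-8v^3-95v^2+534v+2160 = (-(1/15)v+1/5)(-15v^3+75v^2+1110v-3600) + (-36v^2+72v+2880)
  -15v^3+75v^2+1110v-3600 = ((5/12)v-5/4)(-36v^2+72v+2880) + (0)
Last nonzero remainder: -36v^2+72v+2880. Dividing through by -36 gives the monic gcd v^2-2v-80.
Cancel v^2-2v-80 from numerator and denominator to get the reduced form.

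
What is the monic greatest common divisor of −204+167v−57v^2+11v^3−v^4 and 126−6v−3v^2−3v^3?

−3+v

Repeated division with remainder:
  −v^4+11v^3−57v^2+167v−204 = ((1/3)v−4)(−3v^3−3v^2−6v+126) + (−67v^2+101v+300)
  −3v^3−3v^2−6v+126 = ((3/67)v+504/4489)(−67v^2+101v+300) + (−(138138/4489)v+414414/4489)
  −67v^2+101v+300 = ((300763/138138)v+224450/69069)(−(138138/4489)v+414414/4489) + (0)
Last nonzero remainder: −(138138/4489)v+414414/4489. Dividing through by −138138/4489 gives the monic gcd v−3.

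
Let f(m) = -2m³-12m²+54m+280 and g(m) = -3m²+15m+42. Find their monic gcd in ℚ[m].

1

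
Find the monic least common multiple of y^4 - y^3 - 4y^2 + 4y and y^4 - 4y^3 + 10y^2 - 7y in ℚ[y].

y^6 - 4y^5 + 6y^4 + 9y^3 - 40y^2 + 28y

Euclidean algorithm in ℚ[y]:
  y^4 - y^3 - 4y^2 + 4y = (y^4 - 4y^3 + 10y^2 - 7y) + (3y^3 - 14y^2 + 11y)
  y^4 - 4y^3 + 10y^2 - 7y = ((1/3)y + 2/9)(3y^3 - 14y^2 + 11y) + ((85/9)y^2 - (85/9)y)
  3y^3 - 14y^2 + 11y = ((27/85)y - 99/85)((85/9)y^2 - (85/9)y) + (0)
Last nonzero remainder: (85/9)y^2 - (85/9)y. Dividing through by 85/9 gives the monic gcd y^2 - y.
Then lcm(f, g) = f·g / gcd(f, g); expanding and making the result monic gives the answer.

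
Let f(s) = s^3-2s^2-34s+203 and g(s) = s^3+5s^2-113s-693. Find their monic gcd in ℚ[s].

s+7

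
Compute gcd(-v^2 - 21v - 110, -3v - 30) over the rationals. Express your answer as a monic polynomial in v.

By polynomial division,
  -v^2 - 21v - 110 = ((1/3)v + 11/3)(-3v - 30) + (0)
Last nonzero remainder: -3v - 30. Dividing through by -3 gives the monic gcd v + 10.

v + 10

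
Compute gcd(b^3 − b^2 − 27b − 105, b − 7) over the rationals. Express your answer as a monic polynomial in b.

b − 7

Euclidean algorithm in ℚ[b]:
  b^3 − b^2 − 27b − 105 = (b^2 + 6b + 15)(b − 7) + (0)
The last nonzero remainder b − 7 is already monic.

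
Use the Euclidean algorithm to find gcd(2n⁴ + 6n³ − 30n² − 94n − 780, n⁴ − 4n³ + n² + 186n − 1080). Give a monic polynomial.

n² + n − 30

Apply the Euclidean algorithm:
  2n⁴ + 6n³ − 30n² − 94n − 780 = (2)(n⁴ − 4n³ + n² + 186n − 1080) + (14n³ − 32n² − 466n + 1380)
  n⁴ − 4n³ + n² + 186n − 1080 = ((1/14)n − 6/49)(14n³ − 32n² − 466n + 1380) + ((1488/49)n² + (1488/49)n − 44640/49)
  14n³ − 32n² − 466n + 1380 = ((343/744)n − 1127/744)((1488/49)n² + (1488/49)n − 44640/49) + (0)
Last nonzero remainder: (1488/49)n² + (1488/49)n − 44640/49. Dividing through by 1488/49 gives the monic gcd n² + n − 30.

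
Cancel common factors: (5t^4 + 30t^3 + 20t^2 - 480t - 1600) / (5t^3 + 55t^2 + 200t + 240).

(t^3 + 2t^2 - 4t - 80)/(t^2 + 7t + 12)

By polynomial division,
  5t^4 + 30t^3 + 20t^2 - 480t - 1600 = (t - 5)(5t^3 + 55t^2 + 200t + 240) + (95t^2 + 280t - 400)
  5t^3 + 55t^2 + 200t + 240 = ((1/19)t + 153/361)(95t^2 + 280t - 400) + ((36960/361)t + 147840/361)
  95t^2 + 280t - 400 = ((6859/7392)t - 1805/1848)((36960/361)t + 147840/361) + (0)
Last nonzero remainder: (36960/361)t + 147840/361. Dividing through by 36960/361 gives the monic gcd t + 4.
Cancel t + 4 from numerator and denominator to get the reduced form.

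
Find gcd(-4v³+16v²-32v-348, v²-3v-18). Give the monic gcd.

v+3

Apply the Euclidean algorithm:
  -4v³+16v²-32v-348 = (-4v+4)(v²-3v-18) + (-92v-276)
  v²-3v-18 = (-(1/92)v+3/46)(-92v-276) + (0)
Last nonzero remainder: -92v-276. Dividing through by -92 gives the monic gcd v+3.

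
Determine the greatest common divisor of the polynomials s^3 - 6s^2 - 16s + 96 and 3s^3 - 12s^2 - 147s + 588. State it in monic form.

s - 4

Euclidean algorithm in ℚ[s]:
  s^3 - 6s^2 - 16s + 96 = (1/3)(3s^3 - 12s^2 - 147s + 588) + (-2s^2 + 33s - 100)
  3s^3 - 12s^2 - 147s + 588 = (-(3/2)s - 75/4)(-2s^2 + 33s - 100) + ((1287/4)s - 1287)
  -2s^2 + 33s - 100 = (-(8/1287)s + 100/1287)((1287/4)s - 1287) + (0)
Last nonzero remainder: (1287/4)s - 1287. Dividing through by 1287/4 gives the monic gcd s - 4.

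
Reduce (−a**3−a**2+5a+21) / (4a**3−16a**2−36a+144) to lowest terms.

By polynomial division,
  −a**3−a**2+5a+21 = (−1/4)(4a**3−16a**2−36a+144) + (−5a**2−4a+57)
  4a**3−16a**2−36a+144 = (−(4/5)a+96/25)(−5a**2−4a+57) + ((624/25)a−1872/25)
  −5a**2−4a+57 = (−(125/624)a−475/624)((624/25)a−1872/25) + (0)
Last nonzero remainder: (624/25)a−1872/25. Dividing through by 624/25 gives the monic gcd a−3.
Cancel a−3 from numerator and denominator to get the reduced form.

(−a**2−4a−7)/(4a**2−4a−48)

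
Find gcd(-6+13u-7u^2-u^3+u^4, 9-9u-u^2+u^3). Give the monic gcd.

-3+2u+u^2

Euclidean algorithm in ℚ[u]:
  u^4-u^3-7u^2+13u-6 = (u)(u^3-u^2-9u+9) + (2u^2+4u-6)
  u^3-u^2-9u+9 = ((1/2)u-3/2)(2u^2+4u-6) + (0)
Last nonzero remainder: 2u^2+4u-6. Dividing through by 2 gives the monic gcd u^2+2u-3.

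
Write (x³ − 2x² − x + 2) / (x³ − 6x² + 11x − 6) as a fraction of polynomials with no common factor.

Repeated division with remainder:
  x³ − 2x² − x + 2 = (x³ − 6x² + 11x − 6) + (4x² − 12x + 8)
  x³ − 6x² + 11x − 6 = ((1/4)x − 3/4)(4x² − 12x + 8) + (0)
Last nonzero remainder: 4x² − 12x + 8. Dividing through by 4 gives the monic gcd x² − 3x + 2.
Cancel x² − 3x + 2 from numerator and denominator to get the reduced form.

(x + 1)/(x − 3)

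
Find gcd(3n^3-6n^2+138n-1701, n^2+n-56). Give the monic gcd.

n-7

Euclidean algorithm in ℚ[n]:
  3n^3-6n^2+138n-1701 = (3n-9)(n^2+n-56) + (315n-2205)
  n^2+n-56 = ((1/315)n+8/315)(315n-2205) + (0)
Last nonzero remainder: 315n-2205. Dividing through by 315 gives the monic gcd n-7.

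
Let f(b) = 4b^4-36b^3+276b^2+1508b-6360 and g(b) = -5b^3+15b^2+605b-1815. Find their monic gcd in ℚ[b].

By polynomial division,
  4b^4-36b^3+276b^2+1508b-6360 = (-(4/5)b+24/5)(-5b^3+15b^2+605b-1815) + (688b^2-2848b+2352)
  -5b^3+15b^2+605b-1815 = (-(5/688)b-245/29584)(688b^2-2848b+2352) + ((1106640/1849)b-3319920/1849)
  688b^2-2848b+2352 = ((79507/69165)b-90601/69165)((1106640/1849)b-3319920/1849) + (0)
Last nonzero remainder: (1106640/1849)b-3319920/1849. Dividing through by 1106640/1849 gives the monic gcd b-3.

b-3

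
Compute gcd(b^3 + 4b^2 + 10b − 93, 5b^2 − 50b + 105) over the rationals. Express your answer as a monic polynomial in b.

b − 3

Apply the Euclidean algorithm:
  b^3 + 4b^2 + 10b − 93 = ((1/5)b + 14/5)(5b^2 − 50b + 105) + (129b − 387)
  5b^2 − 50b + 105 = ((5/129)b − 35/129)(129b − 387) + (0)
Last nonzero remainder: 129b − 387. Dividing through by 129 gives the monic gcd b − 3.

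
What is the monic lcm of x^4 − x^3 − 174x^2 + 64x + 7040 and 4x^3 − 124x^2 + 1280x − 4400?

x^6 − 21x^5 − 54x^4 + 3444x^3 − 11640x^2 − 134400x + 704000

Euclidean algorithm in ℚ[x]:
  x^4 − x^3 − 174x^2 + 64x + 7040 = ((1/4)x + 15/2)(4x^3 − 124x^2 + 1280x − 4400) + (436x^2 − 8436x + 40040)
  4x^3 − 124x^2 + 1280x − 4400 = ((1/109)x − 1270/11881)(436x^2 − 8436x + 40040) + ((129600/11881)x − 1425600/11881)
  436x^2 − 8436x + 40040 = ((1295029/32400)x − 1081171/3240)((129600/11881)x − 1425600/11881) + (0)
Last nonzero remainder: (129600/11881)x − 1425600/11881. Dividing through by 129600/11881 gives the monic gcd x − 11.
Then lcm(f, g) = f·g / gcd(f, g); expanding and making the result monic gives the answer.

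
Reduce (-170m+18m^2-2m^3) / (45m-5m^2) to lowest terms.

(170-18m+2m^2)/(-45+5m)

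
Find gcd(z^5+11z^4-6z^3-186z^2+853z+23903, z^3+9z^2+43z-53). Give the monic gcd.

z^2+10z+53

Repeated division with remainder:
  z^5+11z^4-6z^3-186z^2+853z+23903 = (z^2+2z-67)(z^3+9z^2+43z-53) + (384z^2+3840z+20352)
  z^3+9z^2+43z-53 = ((1/384)z-1/384)(384z^2+3840z+20352) + (0)
Last nonzero remainder: 384z^2+3840z+20352. Dividing through by 384 gives the monic gcd z^2+10z+53.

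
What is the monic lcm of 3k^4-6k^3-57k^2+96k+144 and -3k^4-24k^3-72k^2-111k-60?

k^6+k^5-20k^4-35k^3+49k^2+304k+240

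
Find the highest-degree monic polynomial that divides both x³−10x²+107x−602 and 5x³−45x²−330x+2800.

x−7

By polynomial division,
  x³−10x²+107x−602 = (1/5)(5x³−45x²−330x+2800) + (−x²+173x−1162)
  5x³−45x²−330x+2800 = (−5x−820)(−x²+173x−1162) + (135720x−950040)
  −x²+173x−1162 = (−(1/135720)x+83/67860)(135720x−950040) + (0)
Last nonzero remainder: 135720x−950040. Dividing through by 135720 gives the monic gcd x−7.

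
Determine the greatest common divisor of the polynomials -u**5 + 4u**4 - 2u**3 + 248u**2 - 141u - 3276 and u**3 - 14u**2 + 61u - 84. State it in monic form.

u**2 - 11u + 28

By polynomial division,
  -u**5 + 4u**4 - 2u**3 + 248u**2 - 141u - 3276 = (-u**2 - 10u - 81)(u**3 - 14u**2 + 61u - 84) + (-360u**2 + 3960u - 10080)
  u**3 - 14u**2 + 61u - 84 = (-(1/360)u + 1/120)(-360u**2 + 3960u - 10080) + (0)
Last nonzero remainder: -360u**2 + 3960u - 10080. Dividing through by -360 gives the monic gcd u**2 - 11u + 28.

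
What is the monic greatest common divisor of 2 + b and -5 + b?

Euclidean algorithm in ℚ[b]:
  b + 2 = (b - 5) + (7)
  b - 5 = ((1/7)b - 5/7)(7) + (0)
The last nonzero remainder is the constant 7, so the polynomials are coprime and gcd = 1.

1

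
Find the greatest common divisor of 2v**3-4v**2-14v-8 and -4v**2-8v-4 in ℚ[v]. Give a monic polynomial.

v**2+2v+1

Apply the Euclidean algorithm:
  2v**3-4v**2-14v-8 = (-(1/2)v+2)(-4v**2-8v-4) + (0)
Last nonzero remainder: -4v**2-8v-4. Dividing through by -4 gives the monic gcd v**2+2v+1.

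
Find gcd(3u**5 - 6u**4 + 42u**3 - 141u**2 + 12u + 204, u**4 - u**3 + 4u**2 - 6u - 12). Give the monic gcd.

u**2 - u - 2

By polynomial division,
  3u**5 - 6u**4 + 42u**3 - 141u**2 + 12u + 204 = (3u - 3)(u**4 - u**3 + 4u**2 - 6u - 12) + (27u**3 - 111u**2 + 30u + 168)
  u**4 - u**3 + 4u**2 - 6u - 12 = ((1/27)u + 28/243)(27u**3 - 111u**2 + 30u + 168) + ((1270/81)u**2 - (1270/81)u - 2540/81)
  27u**3 - 111u**2 + 30u + 168 = ((2187/1270)u - 3402/635)((1270/81)u**2 - (1270/81)u - 2540/81) + (0)
Last nonzero remainder: (1270/81)u**2 - (1270/81)u - 2540/81. Dividing through by 1270/81 gives the monic gcd u**2 - u - 2.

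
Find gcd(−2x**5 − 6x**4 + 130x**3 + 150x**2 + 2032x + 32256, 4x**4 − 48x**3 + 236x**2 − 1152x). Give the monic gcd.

x**3 − 12x**2 + 59x − 288

By polynomial division,
  −2x**5 − 6x**4 + 130x**3 + 150x**2 + 2032x + 32256 = (−(1/2)x − 15/2)(4x**4 − 48x**3 + 236x**2 − 1152x) + (−112x**3 + 1344x**2 − 6608x + 32256)
  4x**4 − 48x**3 + 236x**2 − 1152x = (−(1/28)x)(−112x**3 + 1344x**2 − 6608x + 32256) + (0)
Last nonzero remainder: −112x**3 + 1344x**2 − 6608x + 32256. Dividing through by −112 gives the monic gcd x**3 − 12x**2 + 59x − 288.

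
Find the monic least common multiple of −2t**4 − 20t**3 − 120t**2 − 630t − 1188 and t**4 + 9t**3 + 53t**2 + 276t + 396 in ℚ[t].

t**5 + 12t**4 + 80t**3 + 435t**2 + 1224t + 1188

Apply the Euclidean algorithm:
  −2t**4 − 20t**3 − 120t**2 − 630t − 1188 = (−2)(t**4 + 9t**3 + 53t**2 + 276t + 396) + (−2t**3 − 14t**2 − 78t − 396)
  t**4 + 9t**3 + 53t**2 + 276t + 396 = (−(1/2)t − 1)(−2t**3 − 14t**2 − 78t − 396) + (0)
Last nonzero remainder: −2t**3 − 14t**2 − 78t − 396. Dividing through by −2 gives the monic gcd t**3 + 7t**2 + 39t + 198.
Then lcm(f, g) = f·g / gcd(f, g); expanding and making the result monic gives the answer.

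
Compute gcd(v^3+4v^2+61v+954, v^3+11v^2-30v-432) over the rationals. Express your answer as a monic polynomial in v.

v+9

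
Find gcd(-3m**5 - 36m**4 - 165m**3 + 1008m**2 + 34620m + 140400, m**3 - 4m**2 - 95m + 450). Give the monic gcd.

By polynomial division,
  -3m**5 - 36m**4 - 165m**3 + 1008m**2 + 34620m + 140400 = (-3m**2 - 48m - 642)(m**3 - 4m**2 - 95m + 450) + (-4770m**2 - 4770m + 429300)
  m**3 - 4m**2 - 95m + 450 = (-(1/4770)m + 1/954)(-4770m**2 - 4770m + 429300) + (0)
Last nonzero remainder: -4770m**2 - 4770m + 429300. Dividing through by -4770 gives the monic gcd m**2 + m - 90.

m**2 + m - 90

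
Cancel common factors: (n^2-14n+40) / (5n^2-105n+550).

Repeated division with remainder:
  n^2-14n+40 = (1/5)(5n^2-105n+550) + (7n-70)
  5n^2-105n+550 = ((5/7)n-55/7)(7n-70) + (0)
Last nonzero remainder: 7n-70. Dividing through by 7 gives the monic gcd n-10.
Cancel n-10 from numerator and denominator to get the reduced form.

(n-4)/(5n-55)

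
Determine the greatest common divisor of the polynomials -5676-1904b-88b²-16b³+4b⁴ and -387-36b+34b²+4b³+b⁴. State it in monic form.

129+55b+7b²+b³

Apply the Euclidean algorithm:
  4b⁴-16b³-88b²-1904b-5676 = (4)(b⁴+4b³+34b²-36b-387) + (-32b³-224b²-1760b-4128)
  b⁴+4b³+34b²-36b-387 = (-(1/32)b+3/32)(-32b³-224b²-1760b-4128) + (0)
Last nonzero remainder: -32b³-224b²-1760b-4128. Dividing through by -32 gives the monic gcd b³+7b²+55b+129.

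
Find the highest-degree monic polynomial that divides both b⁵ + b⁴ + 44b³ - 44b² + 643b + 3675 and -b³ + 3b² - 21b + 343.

Euclidean algorithm in ℚ[b]:
  b⁵ + b⁴ + 44b³ - 44b² + 643b + 3675 = (-b² - 4b - 35)(-b³ + 3b² - 21b + 343) + (320b² + 1280b + 15680)
  -b³ + 3b² - 21b + 343 = (-(1/320)b + 7/320)(320b² + 1280b + 15680) + (0)
Last nonzero remainder: 320b² + 1280b + 15680. Dividing through by 320 gives the monic gcd b² + 4b + 49.

b² + 4b + 49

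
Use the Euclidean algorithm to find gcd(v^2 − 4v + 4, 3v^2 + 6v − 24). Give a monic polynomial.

v − 2

By polynomial division,
  v^2 − 4v + 4 = (1/3)(3v^2 + 6v − 24) + (−6v + 12)
  3v^2 + 6v − 24 = (−(1/2)v − 2)(−6v + 12) + (0)
Last nonzero remainder: −6v + 12. Dividing through by −6 gives the monic gcd v − 2.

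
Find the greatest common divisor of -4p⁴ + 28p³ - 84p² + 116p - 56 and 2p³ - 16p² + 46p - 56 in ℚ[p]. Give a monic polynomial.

p² - 4p + 7

Apply the Euclidean algorithm:
  -4p⁴ + 28p³ - 84p² + 116p - 56 = (-2p - 2)(2p³ - 16p² + 46p - 56) + (-24p² + 96p - 168)
  2p³ - 16p² + 46p - 56 = (-(1/12)p + 1/3)(-24p² + 96p - 168) + (0)
Last nonzero remainder: -24p² + 96p - 168. Dividing through by -24 gives the monic gcd p² - 4p + 7.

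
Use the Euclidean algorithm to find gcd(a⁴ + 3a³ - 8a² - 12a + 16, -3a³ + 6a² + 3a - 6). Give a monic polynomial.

a² - 3a + 2

By polynomial division,
  a⁴ + 3a³ - 8a² - 12a + 16 = (-(1/3)a - 5/3)(-3a³ + 6a² + 3a - 6) + (3a² - 9a + 6)
  -3a³ + 6a² + 3a - 6 = (-a - 1)(3a² - 9a + 6) + (0)
Last nonzero remainder: 3a² - 9a + 6. Dividing through by 3 gives the monic gcd a² - 3a + 2.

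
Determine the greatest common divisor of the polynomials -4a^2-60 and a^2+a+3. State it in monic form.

By polynomial division,
  -4a^2-60 = (-4)(a^2+a+3) + (4a-48)
  a^2+a+3 = ((1/4)a+13/4)(4a-48) + (159)
  4a-48 = ((4/159)a-16/53)(159) + (0)
The last nonzero remainder is the constant 159, so the polynomials are coprime and gcd = 1.

1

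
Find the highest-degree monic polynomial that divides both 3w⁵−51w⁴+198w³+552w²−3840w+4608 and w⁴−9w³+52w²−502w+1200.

w²−11w+24

By polynomial division,
  3w⁵−51w⁴+198w³+552w²−3840w+4608 = (3w−24)(w⁴−9w³+52w²−502w+1200) + (−174w³+3306w²−19488w+33408)
  w⁴−9w³+52w²−502w+1200 = (−(1/174)w−5/87)(−174w³+3306w²−19488w+33408) + (130w²−1430w+3120)
  −174w³+3306w²−19488w+33408 = (−(87/65)w+696/65)(130w²−1430w+3120) + (0)
Last nonzero remainder: 130w²−1430w+3120. Dividing through by 130 gives the monic gcd w²−11w+24.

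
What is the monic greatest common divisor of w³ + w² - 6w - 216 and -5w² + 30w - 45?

Euclidean algorithm in ℚ[w]:
  w³ + w² - 6w - 216 = (-(1/5)w - 7/5)(-5w² + 30w - 45) + (27w - 279)
  -5w² + 30w - 45 = (-(5/27)w - 65/81)(27w - 279) + (-2420/9)
  27w - 279 = (-(243/2420)w + 2511/2420)(-2420/9) + (0)
The last nonzero remainder is the constant -2420/9, so the polynomials are coprime and gcd = 1.

1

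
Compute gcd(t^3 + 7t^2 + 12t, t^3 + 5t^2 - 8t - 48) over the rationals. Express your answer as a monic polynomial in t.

By polynomial division,
  t^3 + 7t^2 + 12t = (t^3 + 5t^2 - 8t - 48) + (2t^2 + 20t + 48)
  t^3 + 5t^2 - 8t - 48 = ((1/2)t - 5/2)(2t^2 + 20t + 48) + (18t + 72)
  2t^2 + 20t + 48 = ((1/9)t + 2/3)(18t + 72) + (0)
Last nonzero remainder: 18t + 72. Dividing through by 18 gives the monic gcd t + 4.

t + 4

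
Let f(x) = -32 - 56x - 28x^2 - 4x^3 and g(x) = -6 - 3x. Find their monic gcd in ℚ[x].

2 + x

Euclidean algorithm in ℚ[x]:
  -4x^3 - 28x^2 - 56x - 32 = ((4/3)x^2 + (20/3)x + 16/3)(-3x - 6) + (0)
Last nonzero remainder: -3x - 6. Dividing through by -3 gives the monic gcd x + 2.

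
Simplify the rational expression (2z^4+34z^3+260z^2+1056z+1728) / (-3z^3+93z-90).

By polynomial division,
  2z^4+34z^3+260z^2+1056z+1728 = (-(2/3)z-34/3)(-3z^3+93z-90) + (322z^2+2050z+708)
  -3z^3+93z-90 = (-(3/322)z+3075/51842)(322z^2+2050z+708) + (-(570240/25921)z-3421440/25921)
  322z^2+2050z+708 = (-(4173281/285120)z-1529339/285120)(-(570240/25921)z-3421440/25921) + (0)
Last nonzero remainder: -(570240/25921)z-3421440/25921. Dividing through by -570240/25921 gives the monic gcd z+6.
Cancel z+6 from numerator and denominator to get the reduced form.

(-2z^3-22z^2-128z-288)/(3z^2-18z+15)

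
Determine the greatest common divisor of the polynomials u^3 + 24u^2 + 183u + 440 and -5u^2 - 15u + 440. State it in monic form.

u + 11

Apply the Euclidean algorithm:
  u^3 + 24u^2 + 183u + 440 = (-(1/5)u - 21/5)(-5u^2 - 15u + 440) + (208u + 2288)
  -5u^2 - 15u + 440 = (-(5/208)u + 5/26)(208u + 2288) + (0)
Last nonzero remainder: 208u + 2288. Dividing through by 208 gives the monic gcd u + 11.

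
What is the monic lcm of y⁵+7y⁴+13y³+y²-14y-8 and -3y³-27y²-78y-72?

y⁶+10y⁵+34y⁴+40y³-11y²-50y-24

Euclidean algorithm in ℚ[y]:
  y⁵+7y⁴+13y³+y²-14y-8 = (-(1/3)y²+(2/3)y-5/3)(-3y³-27y²-78y-72) + (-16y²-96y-128)
  -3y³-27y²-78y-72 = ((3/16)y+9/16)(-16y²-96y-128) + (0)
Last nonzero remainder: -16y²-96y-128. Dividing through by -16 gives the monic gcd y²+6y+8.
Then lcm(f, g) = f·g / gcd(f, g); expanding and making the result monic gives the answer.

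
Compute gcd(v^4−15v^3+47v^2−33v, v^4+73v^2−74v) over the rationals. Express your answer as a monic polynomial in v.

v^2−v

Repeated division with remainder:
  v^4−15v^3+47v^2−33v = (v^4+73v^2−74v) + (−15v^3−26v^2+41v)
  v^4+73v^2−74v = (−(1/15)v+26/225)(−15v^3−26v^2+41v) + ((17716/225)v^2−(17716/225)v)
  −15v^3−26v^2+41v = (−(3375/17716)v−9225/17716)((17716/225)v^2−(17716/225)v) + (0)
Last nonzero remainder: (17716/225)v^2−(17716/225)v. Dividing through by 17716/225 gives the monic gcd v^2−v.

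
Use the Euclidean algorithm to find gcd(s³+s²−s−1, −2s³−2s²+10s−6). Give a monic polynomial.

By polynomial division,
  s³+s²−s−1 = (−1/2)(−2s³−2s²+10s−6) + (4s−4)
  −2s³−2s²+10s−6 = (−(1/2)s²−s+3/2)(4s−4) + (0)
Last nonzero remainder: 4s−4. Dividing through by 4 gives the monic gcd s−1.

s−1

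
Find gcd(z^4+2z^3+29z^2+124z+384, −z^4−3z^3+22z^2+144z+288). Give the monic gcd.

z^2+5z+12

Apply the Euclidean algorithm:
  z^4+2z^3+29z^2+124z+384 = (−1)(−z^4−3z^3+22z^2+144z+288) + (−z^3+51z^2+268z+672)
  −z^4−3z^3+22z^2+144z+288 = (z+54)(−z^3+51z^2+268z+672) + (−3000z^2−15000z−36000)
  −z^3+51z^2+268z+672 = ((1/3000)z−7/375)(−3000z^2−15000z−36000) + (0)
Last nonzero remainder: −3000z^2−15000z−36000. Dividing through by −3000 gives the monic gcd z^2+5z+12.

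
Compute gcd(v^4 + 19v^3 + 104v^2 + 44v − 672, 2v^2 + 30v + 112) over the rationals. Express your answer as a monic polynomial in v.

By polynomial division,
  v^4 + 19v^3 + 104v^2 + 44v − 672 = ((1/2)v^2 + 2v − 6)(2v^2 + 30v + 112) + (0)
Last nonzero remainder: 2v^2 + 30v + 112. Dividing through by 2 gives the monic gcd v^2 + 15v + 56.

v^2 + 15v + 56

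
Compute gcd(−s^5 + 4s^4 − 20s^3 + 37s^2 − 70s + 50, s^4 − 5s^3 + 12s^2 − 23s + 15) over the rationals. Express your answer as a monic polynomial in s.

Euclidean algorithm in ℚ[s]:
  −s^5 + 4s^4 − 20s^3 + 37s^2 − 70s + 50 = (−s − 1)(s^4 − 5s^3 + 12s^2 − 23s + 15) + (−13s^3 + 26s^2 − 78s + 65)
  s^4 − 5s^3 + 12s^2 − 23s + 15 = (−(1/13)s + 3/13)(−13s^3 + 26s^2 − 78s + 65) + (0)
Last nonzero remainder: −13s^3 + 26s^2 − 78s + 65. Dividing through by −13 gives the monic gcd s^3 − 2s^2 + 6s − 5.

s^3 − 2s^2 + 6s − 5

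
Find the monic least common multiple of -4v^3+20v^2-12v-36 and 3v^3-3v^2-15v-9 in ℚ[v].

By polynomial division,
  -4v^3+20v^2-12v-36 = (-4/3)(3v^3-3v^2-15v-9) + (16v^2-32v-48)
  3v^3-3v^2-15v-9 = ((3/16)v+3/16)(16v^2-32v-48) + (0)
Last nonzero remainder: 16v^2-32v-48. Dividing through by 16 gives the monic gcd v^2-2v-3.
Then lcm(f, g) = f·g / gcd(f, g); expanding and making the result monic gives the answer.

v^4-4v^3-2v^2+12v+9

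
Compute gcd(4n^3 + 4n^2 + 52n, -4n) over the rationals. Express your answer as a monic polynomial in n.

By polynomial division,
  4n^3 + 4n^2 + 52n = (-n^2 - n - 13)(-4n) + (0)
Last nonzero remainder: -4n. Dividing through by -4 gives the monic gcd n.

n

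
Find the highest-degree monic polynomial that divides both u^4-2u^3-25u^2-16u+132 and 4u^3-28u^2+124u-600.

Apply the Euclidean algorithm:
  u^4-2u^3-25u^2-16u+132 = ((1/4)u+5/4)(4u^3-28u^2+124u-600) + (-21u^2-21u+882)
  4u^3-28u^2+124u-600 = (-(4/21)u+32/21)(-21u^2-21u+882) + (324u-1944)
  -21u^2-21u+882 = (-(7/108)u-49/108)(324u-1944) + (0)
Last nonzero remainder: 324u-1944. Dividing through by 324 gives the monic gcd u-6.

u-6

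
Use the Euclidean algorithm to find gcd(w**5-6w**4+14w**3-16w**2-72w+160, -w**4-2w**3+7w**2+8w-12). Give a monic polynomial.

By polynomial division,
  w**5-6w**4+14w**3-16w**2-72w+160 = (-w+8)(-w**4-2w**3+7w**2+8w-12) + (37w**3-64w**2-148w+256)
  -w**4-2w**3+7w**2+8w-12 = (-(1/37)w-138/1369)(37w**3-64w**2-148w+256) + (-(4725/1369)w**2+18900/1369)
  37w**3-64w**2-148w+256 = (-(50653/4725)w+87616/4725)(-(4725/1369)w**2+18900/1369) + (0)
Last nonzero remainder: -(4725/1369)w**2+18900/1369. Dividing through by -4725/1369 gives the monic gcd w**2-4.

w**2-4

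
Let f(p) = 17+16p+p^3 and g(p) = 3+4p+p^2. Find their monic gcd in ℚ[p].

1+p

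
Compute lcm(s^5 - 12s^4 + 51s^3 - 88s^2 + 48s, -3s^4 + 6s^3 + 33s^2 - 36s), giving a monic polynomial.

s^6 - 9s^5 + 15s^4 + 65s^3 - 216s^2 + 144s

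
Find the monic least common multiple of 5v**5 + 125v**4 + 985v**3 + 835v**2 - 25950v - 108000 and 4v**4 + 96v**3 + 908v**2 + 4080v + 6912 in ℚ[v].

Repeated division with remainder:
  5v**5 + 125v**4 + 985v**3 + 835v**2 - 25950v - 108000 = ((5/4)v + 5/4)(4v**4 + 96v**3 + 908v**2 + 4080v + 6912) + (-270v**3 - 5400v**2 - 39690v - 116640)
  4v**4 + 96v**3 + 908v**2 + 4080v + 6912 = (-(2/135)v - 8/135)(-270v**3 - 5400v**2 - 39690v - 116640) + (0)
Last nonzero remainder: -270v**3 - 5400v**2 - 39690v - 116640. Dividing through by -270 gives the monic gcd v**3 + 20v**2 + 147v + 432.
Then lcm(f, g) = f·g / gcd(f, g); expanding and making the result monic gives the answer.

v**6 + 29v**5 + 297v**4 + 955v**3 - 4522v**2 - 42360v - 86400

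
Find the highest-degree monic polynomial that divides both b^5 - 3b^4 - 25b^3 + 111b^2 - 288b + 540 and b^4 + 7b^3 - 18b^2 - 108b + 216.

b^2 + 3b - 18

Repeated division with remainder:
  b^5 - 3b^4 - 25b^3 + 111b^2 - 288b + 540 = (b - 10)(b^4 + 7b^3 - 18b^2 - 108b + 216) + (63b^3 + 39b^2 - 1584b + 2700)
  b^4 + 7b^3 - 18b^2 - 108b + 216 = ((1/63)b + 134/1323)(63b^3 + 39b^2 - 1584b + 2700) + ((1408/441)b^2 + (1408/147)b - 2816/49)
  63b^3 + 39b^2 - 1584b + 2700 = ((27783/1408)b - 33075/704)((1408/441)b^2 + (1408/147)b - 2816/49) + (0)
Last nonzero remainder: (1408/441)b^2 + (1408/147)b - 2816/49. Dividing through by 1408/441 gives the monic gcd b^2 + 3b - 18.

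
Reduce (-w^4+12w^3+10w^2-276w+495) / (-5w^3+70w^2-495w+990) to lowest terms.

Repeated division with remainder:
  -w^4+12w^3+10w^2-276w+495 = ((1/5)w+2/5)(-5w^3+70w^2-495w+990) + (81w^2-276w+99)
  -5w^3+70w^2-495w+990 = (-(5/81)w+1430/2187)(81w^2-276w+99) + (-(224840/729)w+224840/243)
  81w^2-276w+99 = (-(59049/224840)w+2187/20440)(-(224840/729)w+224840/243) + (0)
Last nonzero remainder: -(224840/729)w+224840/243. Dividing through by -224840/729 gives the monic gcd w-3.
Cancel w-3 from numerator and denominator to get the reduced form.

(w^3-9w^2-37w+165)/(5w^2-55w+330)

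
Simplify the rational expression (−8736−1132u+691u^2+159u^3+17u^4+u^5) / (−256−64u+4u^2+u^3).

(−273+67u+5u^2+u^3)/(−8+u)

Apply the Euclidean algorithm:
  u^5+17u^4+159u^3+691u^2−1132u−8736 = (u^2+13u+171)(u^3+4u^2−64u−256) + (1095u^2+13140u+35040)
  u^3+4u^2−64u−256 = ((1/1095)u−8/1095)(1095u^2+13140u+35040) + (0)
Last nonzero remainder: 1095u^2+13140u+35040. Dividing through by 1095 gives the monic gcd u^2+12u+32.
Cancel u^2+12u+32 from numerator and denominator to get the reduced form.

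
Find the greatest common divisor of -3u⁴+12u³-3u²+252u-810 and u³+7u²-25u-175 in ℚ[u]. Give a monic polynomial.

u-5

Apply the Euclidean algorithm:
  -3u⁴+12u³-3u²+252u-810 = (-3u+33)(u³+7u²-25u-175) + (-309u²+552u+4965)
  u³+7u²-25u-175 = (-(1/309)u-905/31827)(-309u²+552u+4965) + ((71760/10609)u-358800/10609)
  -309u²+552u+4965 = (-(1092727/23920)u-3511579/23920)((71760/10609)u-358800/10609) + (0)
Last nonzero remainder: (71760/10609)u-358800/10609. Dividing through by 71760/10609 gives the monic gcd u-5.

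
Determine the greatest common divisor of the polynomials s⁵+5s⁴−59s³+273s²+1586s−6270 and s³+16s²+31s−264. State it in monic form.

Repeated division with remainder:
  s⁵+5s⁴−59s³+273s²+1586s−6270 = (s²−11s+86)(s³+16s²+31s−264) + (−498s²−3984s+16434)
  s³+16s²+31s−264 = (−(1/498)s−4/249)(−498s²−3984s+16434) + (0)
Last nonzero remainder: −498s²−3984s+16434. Dividing through by −498 gives the monic gcd s²+8s−33.

s²+8s−33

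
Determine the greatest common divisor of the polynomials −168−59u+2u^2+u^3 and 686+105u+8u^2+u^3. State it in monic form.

Euclidean algorithm in ℚ[u]:
  u^3+2u^2−59u−168 = (u^3+8u^2+105u+686) + (−6u^2−164u−854)
  u^3+8u^2+105u+686 = (−(1/6)u+29/9)(−6u^2−164u−854) + ((4420/9)u+30940/9)
  −6u^2−164u−854 = (−(27/2210)u−549/2210)((4420/9)u+30940/9) + (0)
Last nonzero remainder: (4420/9)u+30940/9. Dividing through by 4420/9 gives the monic gcd u+7.

7+u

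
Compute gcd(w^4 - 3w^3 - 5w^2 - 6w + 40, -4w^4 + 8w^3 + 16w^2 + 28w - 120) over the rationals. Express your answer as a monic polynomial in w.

w^3 + w^2 - w - 10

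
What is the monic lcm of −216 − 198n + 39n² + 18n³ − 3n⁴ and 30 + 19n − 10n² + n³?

−360 − 258n + 131n² + 17n³ − 11n⁴ + n⁵

Euclidean algorithm in ℚ[n]:
  −3n⁴ + 18n³ + 39n² − 198n − 216 = (−3n − 12)(n³ − 10n² + 19n + 30) + (−24n² + 120n + 144)
  n³ − 10n² + 19n + 30 = (−(1/24)n + 5/24)(−24n² + 120n + 144) + (0)
Last nonzero remainder: −24n² + 120n + 144. Dividing through by −24 gives the monic gcd n² − 5n − 6.
Then lcm(f, g) = f·g / gcd(f, g); expanding and making the result monic gives the answer.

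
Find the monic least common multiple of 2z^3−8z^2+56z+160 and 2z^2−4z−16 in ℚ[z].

z^4−8z^3+44z^2−32z−320

Euclidean algorithm in ℚ[z]:
  2z^3−8z^2+56z+160 = (z−2)(2z^2−4z−16) + (64z+128)
  2z^2−4z−16 = ((1/32)z−1/8)(64z+128) + (0)
Last nonzero remainder: 64z+128. Dividing through by 64 gives the monic gcd z+2.
Then lcm(f, g) = f·g / gcd(f, g); expanding and making the result monic gives the answer.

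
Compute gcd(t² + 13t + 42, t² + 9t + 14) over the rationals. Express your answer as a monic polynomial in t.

Apply the Euclidean algorithm:
  t² + 13t + 42 = (t² + 9t + 14) + (4t + 28)
  t² + 9t + 14 = ((1/4)t + 1/2)(4t + 28) + (0)
Last nonzero remainder: 4t + 28. Dividing through by 4 gives the monic gcd t + 7.

t + 7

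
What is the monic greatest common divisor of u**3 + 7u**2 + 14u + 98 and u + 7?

u + 7

By polynomial division,
  u**3 + 7u**2 + 14u + 98 = (u**2 + 14)(u + 7) + (0)
The last nonzero remainder u + 7 is already monic.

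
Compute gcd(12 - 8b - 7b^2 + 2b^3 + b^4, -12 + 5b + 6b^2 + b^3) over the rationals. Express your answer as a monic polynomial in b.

Apply the Euclidean algorithm:
  b^4 + 2b^3 - 7b^2 - 8b + 12 = (b - 4)(b^3 + 6b^2 + 5b - 12) + (12b^2 + 24b - 36)
  b^3 + 6b^2 + 5b - 12 = ((1/12)b + 1/3)(12b^2 + 24b - 36) + (0)
Last nonzero remainder: 12b^2 + 24b - 36. Dividing through by 12 gives the monic gcd b^2 + 2b - 3.

-3 + 2b + b^2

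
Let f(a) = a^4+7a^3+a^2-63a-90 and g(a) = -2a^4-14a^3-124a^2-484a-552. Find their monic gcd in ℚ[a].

By polynomial division,
  a^4+7a^3+a^2-63a-90 = (-1/2)(-2a^4-14a^3-124a^2-484a-552) + (-61a^2-305a-366)
  -2a^4-14a^3-124a^2-484a-552 = ((2/61)a^2+(4/61)a+92/61)(-61a^2-305a-366) + (0)
Last nonzero remainder: -61a^2-305a-366. Dividing through by -61 gives the monic gcd a^2+5a+6.

a^2+5a+6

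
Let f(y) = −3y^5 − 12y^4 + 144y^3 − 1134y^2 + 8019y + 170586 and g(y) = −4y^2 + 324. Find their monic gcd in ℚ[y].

Euclidean algorithm in ℚ[y]:
  −3y^5 − 12y^4 + 144y^3 − 1134y^2 + 8019y + 170586 = ((3/4)y^3 + 3y^2 + (99/4)y + 1053/2)(−4y^2 + 324) + (0)
Last nonzero remainder: −4y^2 + 324. Dividing through by −4 gives the monic gcd y^2 − 81.

y^2 − 81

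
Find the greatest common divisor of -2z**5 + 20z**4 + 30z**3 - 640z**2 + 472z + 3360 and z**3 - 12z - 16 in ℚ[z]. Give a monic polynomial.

By polynomial division,
  -2z**5 + 20z**4 + 30z**3 - 640z**2 + 472z + 3360 = (-2z**2 + 20z + 6)(z**3 - 12z - 16) + (-432z**2 + 864z + 3456)
  z**3 - 12z - 16 = (-(1/432)z - 1/216)(-432z**2 + 864z + 3456) + (0)
Last nonzero remainder: -432z**2 + 864z + 3456. Dividing through by -432 gives the monic gcd z**2 - 2z - 8.

z**2 - 2z - 8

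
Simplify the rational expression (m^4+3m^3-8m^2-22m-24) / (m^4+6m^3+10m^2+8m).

Euclidean algorithm in ℚ[m]:
  m^4+3m^3-8m^2-22m-24 = (m^4+6m^3+10m^2+8m) + (-3m^3-18m^2-30m-24)
  m^4+6m^3+10m^2+8m = (-(1/3)m)(-3m^3-18m^2-30m-24) + (0)
Last nonzero remainder: -3m^3-18m^2-30m-24. Dividing through by -3 gives the monic gcd m^3+6m^2+10m+8.
Cancel m^3+6m^2+10m+8 from numerator and denominator to get the reduced form.

(m-3)/(m)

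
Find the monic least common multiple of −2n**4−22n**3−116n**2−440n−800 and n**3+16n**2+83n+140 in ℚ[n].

Euclidean algorithm in ℚ[n]:
  −2n**4−22n**3−116n**2−440n−800 = (−2n+10)(n**3+16n**2+83n+140) + (−110n**2−990n−2200)
  n**3+16n**2+83n+140 = (−(1/110)n−7/110)(−110n**2−990n−2200) + (0)
Last nonzero remainder: −110n**2−990n−2200. Dividing through by −110 gives the monic gcd n**2+9n+20.
Then lcm(f, g) = f·g / gcd(f, g); expanding and making the result monic gives the answer.

n**5+18n**4+135n**3+626n**2+1940n+2800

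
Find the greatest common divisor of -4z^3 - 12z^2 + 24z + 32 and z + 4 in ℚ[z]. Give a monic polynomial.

Euclidean algorithm in ℚ[z]:
  -4z^3 - 12z^2 + 24z + 32 = (-4z^2 + 4z + 8)(z + 4) + (0)
The last nonzero remainder z + 4 is already monic.

z + 4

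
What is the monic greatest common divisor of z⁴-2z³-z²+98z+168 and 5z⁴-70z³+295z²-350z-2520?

By polynomial division,
  z⁴-2z³-z²+98z+168 = (1/5)(5z⁴-70z³+295z²-350z-2520) + (12z³-60z²+168z+672)
  5z⁴-70z³+295z²-350z-2520 = ((5/12)z-15/4)(12z³-60z²+168z+672) + (0)
Last nonzero remainder: 12z³-60z²+168z+672. Dividing through by 12 gives the monic gcd z³-5z²+14z+56.

z³-5z²+14z+56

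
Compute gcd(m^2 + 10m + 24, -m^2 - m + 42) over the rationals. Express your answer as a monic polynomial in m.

By polynomial division,
  m^2 + 10m + 24 = (-1)(-m^2 - m + 42) + (9m + 66)
  -m^2 - m + 42 = (-(1/9)m + 19/27)(9m + 66) + (-40/9)
  9m + 66 = (-(81/40)m - 297/20)(-40/9) + (0)
The last nonzero remainder is the constant -40/9, so the polynomials are coprime and gcd = 1.

1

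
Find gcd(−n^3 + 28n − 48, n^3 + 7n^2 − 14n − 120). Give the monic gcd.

By polynomial division,
  −n^3 + 28n − 48 = (−1)(n^3 + 7n^2 − 14n − 120) + (7n^2 + 14n − 168)
  n^3 + 7n^2 − 14n − 120 = ((1/7)n + 5/7)(7n^2 + 14n − 168) + (0)
Last nonzero remainder: 7n^2 + 14n − 168. Dividing through by 7 gives the monic gcd n^2 + 2n − 24.

n^2 + 2n − 24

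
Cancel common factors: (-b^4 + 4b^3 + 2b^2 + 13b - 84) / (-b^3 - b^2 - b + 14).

(b^2 - 7b + 12)/(b - 2)

Apply the Euclidean algorithm:
  -b^4 + 4b^3 + 2b^2 + 13b - 84 = (b - 5)(-b^3 - b^2 - b + 14) + (-2b^2 - 6b - 14)
  -b^3 - b^2 - b + 14 = ((1/2)b - 1)(-2b^2 - 6b - 14) + (0)
Last nonzero remainder: -2b^2 - 6b - 14. Dividing through by -2 gives the monic gcd b^2 + 3b + 7.
Cancel b^2 + 3b + 7 from numerator and denominator to get the reduced form.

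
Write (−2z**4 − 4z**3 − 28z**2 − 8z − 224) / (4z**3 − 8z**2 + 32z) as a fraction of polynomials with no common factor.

(−z**2 − 4z − 14)/(2z)

Repeated division with remainder:
  −2z**4 − 4z**3 − 28z**2 − 8z − 224 = (−(1/2)z − 2)(4z**3 − 8z**2 + 32z) + (−28z**2 + 56z − 224)
  4z**3 − 8z**2 + 32z = (−(1/7)z)(−28z**2 + 56z − 224) + (0)
Last nonzero remainder: −28z**2 + 56z − 224. Dividing through by −28 gives the monic gcd z**2 − 2z + 8.
Cancel z**2 − 2z + 8 from numerator and denominator to get the reduced form.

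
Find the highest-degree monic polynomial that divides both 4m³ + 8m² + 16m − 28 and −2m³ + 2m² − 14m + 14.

Apply the Euclidean algorithm:
  4m³ + 8m² + 16m − 28 = (−2)(−2m³ + 2m² − 14m + 14) + (12m² − 12m)
  −2m³ + 2m² − 14m + 14 = (−(1/6)m)(12m² − 12m) + (−14m + 14)
  12m² − 12m = (−(6/7)m)(−14m + 14) + (0)
Last nonzero remainder: −14m + 14. Dividing through by −14 gives the monic gcd m − 1.

m − 1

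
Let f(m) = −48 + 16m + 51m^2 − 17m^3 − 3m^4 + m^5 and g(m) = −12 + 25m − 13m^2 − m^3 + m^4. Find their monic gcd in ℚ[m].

By polynomial division,
  m^5 − 3m^4 − 17m^3 + 51m^2 + 16m − 48 = (m − 2)(m^4 − m^3 − 13m^2 + 25m − 12) + (−6m^3 + 78m − 72)
  m^4 − m^3 − 13m^2 + 25m − 12 = (−(1/6)m + 1/6)(−6m^3 + 78m − 72) + (0)
Last nonzero remainder: −6m^3 + 78m − 72. Dividing through by −6 gives the monic gcd m^3 − 13m + 12.

12 − 13m + m^3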